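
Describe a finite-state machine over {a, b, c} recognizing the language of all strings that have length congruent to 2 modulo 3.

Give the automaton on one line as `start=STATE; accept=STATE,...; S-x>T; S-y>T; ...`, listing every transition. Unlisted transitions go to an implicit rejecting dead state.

start=q0; accept=q2; q0-a>q1; q0-b>q1; q0-c>q1; q1-a>q2; q1-b>q2; q1-c>q2; q2-a>q0; q2-b>q0; q2-c>q0

Count input length modulo 3: every symbol advances one step around the cycle q0 → q1 → q2 → q0. Accept at q2.
3 states suffice.
        a   b   c  
>  q0   q1  q1  q1 
   q1   q2  q2  q2 
 * q2   q0  q0  q0 
(> = start, * = accepting)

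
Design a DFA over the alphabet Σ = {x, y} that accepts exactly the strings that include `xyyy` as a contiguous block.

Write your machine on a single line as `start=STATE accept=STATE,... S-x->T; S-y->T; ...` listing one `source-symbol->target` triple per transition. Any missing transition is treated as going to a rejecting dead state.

start=q0; accept=q4; q0-x->q1; q0-y->q0; q1-x->q1; q1-y->q2; q2-x->q1; q2-y->q3; q3-x->q1; q3-y->q4; q4-x->q4; q4-y->q4

States q0..q3 record the length of the longest prefix of `xyyy` that matches the current input suffix. Reaching q4 means `xyyy` has been seen, and we stay there forever. Accept from q4.
With 5 states:
        x   y  
>  q0   q1  q0 
   q1   q1  q2 
   q2   q1  q3 
   q3   q1  q4 
 * q4   q4  q4 
(> = start, * = accepting)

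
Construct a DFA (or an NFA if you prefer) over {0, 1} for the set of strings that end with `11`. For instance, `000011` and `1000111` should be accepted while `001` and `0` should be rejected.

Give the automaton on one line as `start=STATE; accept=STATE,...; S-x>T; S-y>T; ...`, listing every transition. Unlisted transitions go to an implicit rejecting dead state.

Let each state record the length of the longest suffix of the input read so far that is also a prefix of `11`. S1 means the last symbol is `1`; S2 means the last 2 symbols are `11`. Accept only at S2, where the string currently ends in `11`.
A 3-state machine:
        0   1  
>  S0   S0  S1 
   S1   S0  S2 
 * S2   S0  S2 
(> = start, * = accepting)

start=S0; accept=S2; S0-0>S0; S0-1>S1; S1-0>S0; S1-1>S2; S2-0>S0; S2-1>S2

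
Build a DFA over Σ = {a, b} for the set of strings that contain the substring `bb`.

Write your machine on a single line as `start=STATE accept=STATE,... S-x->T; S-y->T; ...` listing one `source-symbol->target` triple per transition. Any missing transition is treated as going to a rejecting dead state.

Track how much of `bb` has been matched so far: state q0 is no progress, q2 is the absorbing accept state reached once `bb` has occurred. Intermediate states record partial matches; on a mismatch, fall back to the longest reusable overlap.
3 states suffice.
        a   b  
>  q0   q0  q1 
   q1   q0  q2 
 * q2   q2  q2 
(> = start, * = accepting)

start=q0; accept=q2; q0-a->q0; q0-b->q1; q1-a->q0; q1-b->q2; q2-a->q2; q2-b->q2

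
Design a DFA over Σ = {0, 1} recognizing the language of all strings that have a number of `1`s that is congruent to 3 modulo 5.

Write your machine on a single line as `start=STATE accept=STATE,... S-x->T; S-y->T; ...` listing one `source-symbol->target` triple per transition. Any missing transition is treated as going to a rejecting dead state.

start=s0; accept=s3; s0-0->s0; s0-1->s1; s1-0->s1; s1-1->s2; s2-0->s2; s2-1->s3; s3-0->s3; s3-1->s4; s4-0->s4; s4-1->s0

The only thing that matters is how many `1`s have appeared, reduced mod 5. Use one state per residue: s0 for 0, …, s4 for 4. Reading `1` moves to the next residue; anything else stays put. s3 is accepting.
        0   1  
>  s0   s0  s1 
   s1   s1  s2 
   s2   s2  s3 
 * s3   s3  s4 
   s4   s4  s0 
(> = start, * = accepting)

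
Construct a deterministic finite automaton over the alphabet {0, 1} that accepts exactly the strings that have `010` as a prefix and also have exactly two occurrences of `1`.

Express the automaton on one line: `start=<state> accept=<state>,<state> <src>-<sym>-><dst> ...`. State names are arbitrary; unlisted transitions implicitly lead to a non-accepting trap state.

start=A accept=F A-0->B A-1->C B-0->C B-1->D C-0->C C-1->C D-0->E D-1->C E-0->E E-1->F F-0->F F-1->C

Handle the two conditions separately and then intersect. The first has 5 states tracking whether the input so far still matches the prefix `010`; the second has 4 states tracking the count of `1`s, saturating at 3. A product state is a pair (one from each), accepting exactly when both do. Minimizing collapses redundant product states.
       0  1 
>  A   B  C 
   B   C  D 
   C   C  C 
   D   E  C 
   E   E  F 
 * F   F  C 
(> = start, * = accepting)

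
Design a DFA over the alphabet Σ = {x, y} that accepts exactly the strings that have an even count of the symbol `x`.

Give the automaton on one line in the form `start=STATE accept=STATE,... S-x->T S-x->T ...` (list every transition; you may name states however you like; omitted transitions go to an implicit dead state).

start=q0 accept=q0 q0-x->q1 q0-y->q0 q1-x->q0 q1-y->q1

The only thing that matters is how many `x`s have appeared, reduced mod 2. Use one state per residue: q0 for 0, …, q1 for 1. Reading `x` moves to the next residue; anything else stays put. q0 is accepting.
2 states suffice.
        x   y  
>* q0   q1  q0 
   q1   q0  q1 
(> = start, * = accepting)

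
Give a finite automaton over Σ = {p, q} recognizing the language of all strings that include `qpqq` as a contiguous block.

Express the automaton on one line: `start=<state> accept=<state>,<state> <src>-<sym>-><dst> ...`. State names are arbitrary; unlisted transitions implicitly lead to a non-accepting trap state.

States A..D record the length of the longest prefix of `qpqq` that matches the current input suffix. Reaching E means `qpqq` has been seen, and we stay there forever. Accept from E.
       p  q 
>  A   A  B 
   B   C  B 
   C   A  D 
   D   C  E 
 * E   E  E 
(> = start, * = accepting)

start=A accept=E A-p->A A-q->B B-p->C B-q->B C-p->A C-q->D D-p->C D-q->E E-p->E E-q->E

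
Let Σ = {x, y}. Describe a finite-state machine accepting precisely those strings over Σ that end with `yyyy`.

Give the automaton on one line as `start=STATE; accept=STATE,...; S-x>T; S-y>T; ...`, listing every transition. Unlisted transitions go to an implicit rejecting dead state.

start=q0; accept=q4; q0-x>q0; q0-y>q1; q1-x>q0; q1-y>q2; q2-x>q0; q2-y>q3; q3-x>q0; q3-y>q4; q4-x>q0; q4-y>q4

Let each state record the length of the longest suffix of the input read so far that is also a prefix of `yyyy`. q1 means the last symbol is `y`; q2 means the last 2 symbols are `yy`; q3 means the last 3 symbols are `yyy`; q4 means the last 4 symbols are `yyyy`. Accept only at q4, where the string currently ends in `yyyy`.
With 5 states:
        x   y  
>  q0   q0  q1 
   q1   q0  q2 
   q2   q0  q3 
   q3   q0  q4 
 * q4   q0  q4 
(> = start, * = accepting)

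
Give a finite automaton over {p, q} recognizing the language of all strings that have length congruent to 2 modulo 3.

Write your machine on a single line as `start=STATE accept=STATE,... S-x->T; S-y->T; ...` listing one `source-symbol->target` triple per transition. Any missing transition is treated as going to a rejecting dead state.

start=S0; accept=S2; S0-p->S1; S0-q->S1; S1-p->S2; S1-q->S2; S2-p->S0; S2-q->S0

Only the length mod 3 matters, so use a 3-cycle: from any state, every input symbol moves to the next state, wrapping S2 back to S0. Mark S2 accepting.
3 states suffice.
        p   q  
>  S0   S1  S1 
   S1   S2  S2 
 * S2   S0  S0 
(> = start, * = accepting)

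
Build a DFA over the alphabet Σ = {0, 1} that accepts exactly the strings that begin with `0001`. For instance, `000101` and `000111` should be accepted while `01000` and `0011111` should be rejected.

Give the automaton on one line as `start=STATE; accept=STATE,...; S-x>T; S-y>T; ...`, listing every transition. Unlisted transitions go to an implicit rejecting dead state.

Walk along `0001` while the input agrees: from A take `0` to B, and so on. Any deviation drops to the rejecting sink F. Once E is reached the prefix is confirmed and every continuation is accepted.
With 6 states:
       0  1 
>  A   B  F 
   B   C  F 
   C   D  F 
   D   F  E 
 * E   E  E 
   F   F  F 
(> = start, * = accepting)

start=A; accept=E; A-0>B; A-1>F; B-0>C; B-1>F; C-0>D; C-1>F; D-0>F; D-1>E; E-0>E; E-1>E; F-0>F; F-1>F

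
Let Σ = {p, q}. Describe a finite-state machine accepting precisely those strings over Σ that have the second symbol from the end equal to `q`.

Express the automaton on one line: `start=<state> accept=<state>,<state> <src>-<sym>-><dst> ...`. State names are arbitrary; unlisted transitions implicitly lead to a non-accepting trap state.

Because acceptance depends on a position counted from the end, the machine has to buffer the most recent 2 symbols. Make each state the string of the last up-to-2 symbols read; on input `x` shift the window left and append `x`. Accept when the buffered window has length 2 and begins with `q`.
        p   q  
>  s0   s1  s2 
   s1   s3  s4 
   s2   s5  s6 
   s3   s3  s4 
   s4   s5  s6 
 * s5   s3  s4 
 * s6   s5  s6 
(> = start, * = accepting)

start=s0 accept=s5,s6 s0-p->s1 s0-q->s2 s1-p->s3 s1-q->s4 s2-p->s5 s2-q->s6 s3-p->s3 s3-q->s4 s4-p->s5 s4-q->s6 s5-p->s3 s5-q->s4 s6-p->s5 s6-q->s6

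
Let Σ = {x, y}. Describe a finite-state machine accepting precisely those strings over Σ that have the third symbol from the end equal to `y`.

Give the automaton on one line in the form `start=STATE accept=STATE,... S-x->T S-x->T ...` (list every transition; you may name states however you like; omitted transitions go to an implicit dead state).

A DFA must remember the last 3 symbols (since which symbol is third-to-last isn't known until the input ends). Use one state per possible window of the last ≤3 symbols; accept from those whose window starts with `y`.
With 15 states:
       x  y 
>  A   B  C 
   B   D  E 
   C   F  G 
   D   H  I 
   E   J  K 
   F   L  M 
   G   N  O 
   H   H  I 
   I   J  K 
   J   L  M 
   K   N  O 
 * L   H  I 
 * M   J  K 
 * N   L  M 
 * O   N  O 
(> = start, * = accepting)

start=A accept=L,M,N,O A-x->B A-y->C B-x->D B-y->E C-x->F C-y->G D-x->H D-y->I E-x->J E-y->K F-x->L F-y->M G-x->N G-y->O H-x->H H-y->I I-x->J I-y->K J-x->L J-y->M K-x->N K-y->O L-x->H L-y->I M-x->J M-y->K N-x->L N-y->M O-x->N O-y->O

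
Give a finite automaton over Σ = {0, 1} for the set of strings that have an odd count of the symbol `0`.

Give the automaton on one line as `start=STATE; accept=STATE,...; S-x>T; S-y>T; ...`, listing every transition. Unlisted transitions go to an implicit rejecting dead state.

start=q0; accept=q1; q0-0>q1; q0-1>q0; q1-0>q0; q1-1>q1

The only thing that matters is how many `0`s have appeared, reduced mod 2. Use one state per residue: q0 for 0, …, q1 for 1. Reading `0` moves to the next residue; anything else stays put. q1 is accepting.
With 2 states:
        0   1  
>  q0   q1  q0 
 * q1   q0  q1 
(> = start, * = accepting)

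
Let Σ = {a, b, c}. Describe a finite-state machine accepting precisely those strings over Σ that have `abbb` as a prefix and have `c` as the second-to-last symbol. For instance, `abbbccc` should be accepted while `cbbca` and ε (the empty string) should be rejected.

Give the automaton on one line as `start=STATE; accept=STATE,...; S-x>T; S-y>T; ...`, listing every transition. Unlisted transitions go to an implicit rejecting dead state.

start=q0; accept=q7,q8; q0-a>q1; q0-b>q2; q0-c>q2; q1-a>q2; q1-b>q3; q1-c>q2; q2-a>q2; q2-b>q2; q2-c>q2; q3-a>q2; q3-b>q4; q3-c>q2; q4-a>q2; q4-b>q5; q4-c>q2; q5-a>q5; q5-b>q5; q5-c>q6; q6-a>q7; q6-b>q7; q6-c>q8; q7-a>q5; q7-b>q5; q7-c>q6; q8-a>q7; q8-b>q7; q8-c>q8

Build one automaton per condition and run them in lockstep. One (6 states) tracks whether the input so far still matches the prefix `abbb`; the other (13 states) tracks the last 2 symbols read. Each combined state is a pair, one component from each; accept when both components accept. After merging equivalent states the machine shrinks.
A 9-state machine:
        a   b   c  
>  q0   q1  q2  q2 
   q1   q2  q3  q2 
   q2   q2  q2  q2 
   q3   q2  q4  q2 
   q4   q2  q5  q2 
   q5   q5  q5  q6 
   q6   q7  q7  q8 
 * q7   q5  q5  q6 
 * q8   q7  q7  q8 
(> = start, * = accepting)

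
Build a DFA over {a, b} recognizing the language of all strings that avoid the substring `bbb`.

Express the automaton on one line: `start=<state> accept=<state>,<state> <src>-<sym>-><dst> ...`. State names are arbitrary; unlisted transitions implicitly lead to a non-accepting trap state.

Track partial matches of the forbidden pattern `bbb`. State q3 is a dead state reached once `bbb` has occurred; every other state accepts. q0 means no part of `bbb` is currently matched.
4 states suffice.
        a   b  
>* q0   q0  q1 
 * q1   q0  q2 
 * q2   q0  q3 
   q3   q3  q3 
(> = start, * = accepting)

start=q0 accept=q0,q1,q2 q0-a->q0 q0-b->q1 q1-a->q0 q1-b->q2 q2-a->q0 q2-b->q3 q3-a->q3 q3-b->q3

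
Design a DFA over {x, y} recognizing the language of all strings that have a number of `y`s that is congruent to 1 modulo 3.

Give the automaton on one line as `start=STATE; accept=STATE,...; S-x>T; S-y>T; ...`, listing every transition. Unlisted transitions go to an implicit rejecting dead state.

start=A; accept=B; A-x>A; A-y>B; B-x>B; B-y>C; C-x>C; C-y>A

The only thing that matters is how many `y`s have appeared, reduced mod 3. Use one state per residue: A for 0, …, C for 2. Reading `y` moves to the next residue; anything else stays put. B is accepting.
3 states suffice.
       x  y 
>  A   A  B 
 * B   B  C 
   C   C  A 
(> = start, * = accepting)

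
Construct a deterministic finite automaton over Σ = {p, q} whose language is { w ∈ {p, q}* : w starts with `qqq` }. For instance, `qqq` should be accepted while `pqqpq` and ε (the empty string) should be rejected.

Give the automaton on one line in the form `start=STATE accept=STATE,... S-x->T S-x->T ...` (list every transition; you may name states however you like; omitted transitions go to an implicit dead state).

Walk along `qqq` while the input agrees: from S0 take `q` to S1, and so on. Any deviation drops to the rejecting sink S4. Once S3 is reached the prefix is confirmed and every continuation is accepted.
        p   q  
>  S0   S4  S1 
   S1   S4  S2 
   S2   S4  S3 
 * S3   S3  S3 
   S4   S4  S4 
(> = start, * = accepting)

start=S0 accept=S3 S0-p->S4 S0-q->S1 S1-p->S4 S1-q->S2 S2-p->S4 S2-q->S3 S3-p->S3 S3-q->S3 S4-p->S4 S4-q->S4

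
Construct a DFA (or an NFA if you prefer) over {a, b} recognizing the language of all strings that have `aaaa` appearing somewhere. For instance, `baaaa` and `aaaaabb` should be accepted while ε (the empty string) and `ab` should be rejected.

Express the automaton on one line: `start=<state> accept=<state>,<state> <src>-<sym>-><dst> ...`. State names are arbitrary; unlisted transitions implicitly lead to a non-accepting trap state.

States q0..q3 record the length of the longest prefix of `aaaa` that matches the current input suffix. Reaching q4 means `aaaa` has been seen, and we stay there forever. Accept from q4.
With 5 states:
        a   b  
>  q0   q1  q0 
   q1   q2  q0 
   q2   q3  q0 
   q3   q4  q0 
 * q4   q4  q4 
(> = start, * = accepting)

start=q0 accept=q4 q0-a->q1 q0-b->q0 q1-a->q2 q1-b->q0 q2-a->q3 q2-b->q0 q3-a->q4 q3-b->q0 q4-a->q4 q4-b->q4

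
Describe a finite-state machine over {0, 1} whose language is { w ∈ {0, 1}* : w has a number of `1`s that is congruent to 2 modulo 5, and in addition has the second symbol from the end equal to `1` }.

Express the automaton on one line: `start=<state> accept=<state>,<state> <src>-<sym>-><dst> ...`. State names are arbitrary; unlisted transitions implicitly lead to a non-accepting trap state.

Handle the two conditions separately and then intersect. The first has 5 states tracking the count of `1`s modulo 5; the second has 7 states tracking the last 2 symbols read. A product state is a pair (one from each), accepting exactly when both do. After merging equivalent states the machine shrinks.
        0   1  
>  q0   q0  q1 
   q1   q2  q3 
   q2   q2  q4 
 * q3   q5  q6 
   q4   q5  q6 
 * q5   q7  q6 
   q6   q6  q8 
   q7   q7  q6 
   q8   q8  q0 
(> = start, * = accepting)

start=q0 accept=q3,q5 q0-0->q0 q0-1->q1 q1-0->q2 q1-1->q3 q2-0->q2 q2-1->q4 q3-0->q5 q3-1->q6 q4-0->q5 q4-1->q6 q5-0->q7 q5-1->q6 q6-0->q6 q6-1->q8 q7-0->q7 q7-1->q6 q8-0->q8 q8-1->q0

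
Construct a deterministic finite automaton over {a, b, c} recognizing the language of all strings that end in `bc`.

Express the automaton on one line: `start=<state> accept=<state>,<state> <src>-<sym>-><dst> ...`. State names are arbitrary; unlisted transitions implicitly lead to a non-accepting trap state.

start=s0 accept=s2 s0-a->s0 s0-b->s1 s0-c->s0 s1-a->s0 s1-b->s1 s1-c->s2 s2-a->s0 s2-b->s1 s2-c->s0

Remember how much of `bc` the current input suffix matches. State s0 means no match yet; s1 means the last symbol is `b`; s2 means the last 2 symbols are `bc`. Only s2 accepts. On a mismatch, fall back to the longest proper suffix that is still a prefix of `bc`.
3 states suffice.
        a   b   c  
>  s0   s0  s1  s0 
   s1   s0  s1  s2 
 * s2   s0  s1  s0 
(> = start, * = accepting)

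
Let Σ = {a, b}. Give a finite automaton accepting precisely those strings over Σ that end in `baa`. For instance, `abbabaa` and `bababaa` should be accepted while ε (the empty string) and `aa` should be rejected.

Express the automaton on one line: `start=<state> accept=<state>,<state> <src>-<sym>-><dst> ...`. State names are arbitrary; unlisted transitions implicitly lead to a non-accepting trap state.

start=S0 accept=S3 S0-a->S0 S0-b->S1 S1-a->S2 S1-b->S1 S2-a->S3 S2-b->S1 S3-a->S0 S3-b->S1

Remember how much of `baa` the current input suffix matches. State S0 means no match yet; S1 means the last symbol is `b`; S2 means the last 2 symbols are `ba`; S3 means the last 3 symbols are `baa`. Only S3 accepts. On a mismatch, fall back to the longest proper suffix that is still a prefix of `baa`.
        a   b  
>  S0   S0  S1 
   S1   S2  S1 
   S2   S3  S1 
 * S3   S0  S1 
(> = start, * = accepting)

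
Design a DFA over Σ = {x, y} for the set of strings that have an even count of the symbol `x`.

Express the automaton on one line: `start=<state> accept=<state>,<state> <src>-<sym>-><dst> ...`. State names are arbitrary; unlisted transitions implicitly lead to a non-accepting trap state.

start=A accept=A A-x->B A-y->A B-x->A B-y->B

The only thing that matters is how many `x`s have appeared, reduced mod 2. Use one state per residue: A for 0, …, B for 1. Reading `x` moves to the next residue; anything else stays put. A is accepting.
A 2-state machine:
       x  y 
>* A   B  A 
   B   A  B 
(> = start, * = accepting)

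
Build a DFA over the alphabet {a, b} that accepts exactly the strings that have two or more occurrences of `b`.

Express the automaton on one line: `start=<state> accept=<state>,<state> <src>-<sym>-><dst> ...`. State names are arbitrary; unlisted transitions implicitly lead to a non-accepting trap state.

Count `b`s, saturating at 3: states q0 through q2 mean 0 through 2 `b`s seen; q3 means more than 2. Each `b` increments (capped at q3); other symbols loop. Accept from {q2, q3}.
With 4 states:
        a   b  
>  q0   q0  q1 
   q1   q1  q2 
 * q2   q2  q3 
 * q3   q3  q3 
(> = start, * = accepting)

start=q0 accept=q2,q3 q0-a->q0 q0-b->q1 q1-a->q1 q1-b->q2 q2-a->q2 q2-b->q3 q3-a->q3 q3-b->q3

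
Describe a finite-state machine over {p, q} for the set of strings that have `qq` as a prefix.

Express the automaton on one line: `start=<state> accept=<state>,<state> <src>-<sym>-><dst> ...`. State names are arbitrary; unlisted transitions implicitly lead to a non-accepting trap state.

Check the first 2 symbols one by one: s0 through s1 record how many have matched `qq` so far; any wrong symbol goes to the dead state s3. After all 2 match we enter the accepting sink s2.
With 4 states:
        p   q  
>  s0   s3  s1 
   s1   s3  s2 
 * s2   s2  s2 
   s3   s3  s3 
(> = start, * = accepting)

start=s0 accept=s2 s0-p->s3 s0-q->s1 s1-p->s3 s1-q->s2 s2-p->s2 s2-q->s2 s3-p->s3 s3-q->s3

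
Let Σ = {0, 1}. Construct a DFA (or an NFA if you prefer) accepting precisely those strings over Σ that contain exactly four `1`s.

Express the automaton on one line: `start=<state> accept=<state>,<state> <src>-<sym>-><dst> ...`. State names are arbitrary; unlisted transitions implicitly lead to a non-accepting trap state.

Count `1`s, saturating at 5: states s0 through s4 mean 0 through 4 `1`s seen; s5 means more than 4. Each `1` increments (capped at s5); other symbols loop. Accept from {s4}.
With 6 states:
        0   1  
>  s0   s0  s1 
   s1   s1  s2 
   s2   s2  s3 
   s3   s3  s4 
 * s4   s4  s5 
   s5   s5  s5 
(> = start, * = accepting)

start=s0 accept=s4 s0-0->s0 s0-1->s1 s1-0->s1 s1-1->s2 s2-0->s2 s2-1->s3 s3-0->s3 s3-1->s4 s4-0->s4 s4-1->s5 s5-0->s5 s5-1->s5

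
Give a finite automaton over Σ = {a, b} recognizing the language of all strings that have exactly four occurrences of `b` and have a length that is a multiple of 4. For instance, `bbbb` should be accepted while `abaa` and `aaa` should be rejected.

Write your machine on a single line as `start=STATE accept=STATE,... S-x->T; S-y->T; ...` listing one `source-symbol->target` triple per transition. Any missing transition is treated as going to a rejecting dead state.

start=s0; accept=s13; s0-a->s1; s0-b->s2; s1-a->s3; s1-b->s4; s2-a->s4; s2-b->s5; s3-a->s6; s3-b->s7; s4-a->s7; s4-b->s8; s5-a->s8; s5-b->s9; s6-a->s0; s6-b->s10; s7-a->s10; s7-b->s11; s8-a->s11; s8-b->s12; s9-a->s12; s9-b->s13; s10-a->s2; s10-b->s14; s11-a->s14; s11-b->s15; s12-a->s15; s12-b->s16; s13-a->s16; s13-b->s17; s14-a->s5; s14-b->s18; s15-a->s18; s15-b->s19; s16-a->s19; s16-b->s20; s17-a->s20; s17-b->s20; s18-a->s9; s18-b->s21; s19-a->s21; s19-b->s22; s20-a->s22; s20-b->s22; s21-a->s13; s21-b->s23; s22-a->s23; s22-b->s23; s23-a->s17; s23-b->s17

Build one automaton per condition and run them in lockstep. The first has 6 states tracking the count of `b`s, saturating at 5; the second has 4 states tracking the input length modulo 4. A product state is a pair (one from each), accepting exactly when both do.
          a    b  
>  s0     s1   s2 
   s1     s3   s4 
   s2     s4   s5 
   s3     s6   s7 
   s4     s7   s8 
   s5     s8   s9 
   s6     s0  s10 
   s7    s10  s11 
   s8    s11  s12 
   s9    s12  s13 
   s10    s2  s14 
   s11   s14  s15 
   s12   s15  s16 
 * s13   s16  s17 
   s14    s5  s18 
   s15   s18  s19 
   s16   s19  s20 
   s17   s20  s20 
   s18    s9  s21 
   s19   s21  s22 
   s20   s22  s22 
   s21   s13  s23 
   s22   s23  s23 
   s23   s17  s17 
(> = start, * = accepting)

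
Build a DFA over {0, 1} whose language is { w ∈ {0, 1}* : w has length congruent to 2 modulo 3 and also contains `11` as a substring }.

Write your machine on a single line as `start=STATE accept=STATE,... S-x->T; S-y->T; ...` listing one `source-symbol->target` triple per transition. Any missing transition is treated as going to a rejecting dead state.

start=S0; accept=S5; S0-0->S1; S0-1->S2; S1-0->S3; S1-1->S4; S2-0->S3; S2-1->S5; S3-0->S0; S3-1->S6; S4-0->S0; S4-1->S7; S5-0->S7; S5-1->S7; S6-0->S1; S6-1->S8; S7-0->S8; S7-1->S8; S8-0->S5; S8-1->S5

Handle the two conditions separately and then intersect. The first has 3 states tracking the input length modulo 3; the second has 3 states tracking whether and how much of `11` has been seen. A product state is a pair (one from each), accepting exactly when both do.
        0   1  
>  S0   S1  S2 
   S1   S3  S4 
   S2   S3  S5 
   S3   S0  S6 
   S4   S0  S7 
 * S5   S7  S7 
   S6   S1  S8 
   S7   S8  S8 
   S8   S5  S5 
(> = start, * = accepting)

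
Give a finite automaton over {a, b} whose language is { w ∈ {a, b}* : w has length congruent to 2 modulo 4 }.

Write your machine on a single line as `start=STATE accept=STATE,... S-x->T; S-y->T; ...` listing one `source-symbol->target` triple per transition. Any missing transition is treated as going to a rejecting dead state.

Count input length modulo 4: every symbol advances one step around the cycle q0 → q1 → q2 → q3 → q0. Accept at q2.
4 states suffice.
        a   b  
>  q0   q1  q1 
   q1   q2  q2 
 * q2   q3  q3 
   q3   q0  q0 
(> = start, * = accepting)

start=q0; accept=q2; q0-a->q1; q0-b->q1; q1-a->q2; q1-b->q2; q2-a->q3; q2-b->q3; q3-a->q0; q3-b->q0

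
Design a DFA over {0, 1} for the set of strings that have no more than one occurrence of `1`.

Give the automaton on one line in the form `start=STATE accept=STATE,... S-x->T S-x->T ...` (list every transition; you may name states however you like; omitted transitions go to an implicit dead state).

start=A accept=A,B A-0->A A-1->B B-0->B B-1->C C-0->C C-1->C

Count `1`s, saturating at 2: state A means no `1` yet, B means one `1` seen, C means more than one. Each `1` increments (capped at C); other symbols loop. Accept from {A, B}.
With 3 states:
       0  1 
>* A   A  B 
 * B   B  C 
   C   C  C 
(> = start, * = accepting)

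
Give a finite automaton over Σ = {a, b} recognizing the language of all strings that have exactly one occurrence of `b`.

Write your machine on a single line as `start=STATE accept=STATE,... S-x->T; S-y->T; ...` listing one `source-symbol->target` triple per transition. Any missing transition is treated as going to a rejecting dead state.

Count `b`s, saturating at 2: state q0 means no `b` yet, q1 means one `b` seen, q2 means more than one. Each `b` increments (capped at q2); other symbols loop. Accept from {q1}.
With 3 states:
        a   b  
>  q0   q0  q1 
 * q1   q1  q2 
   q2   q2  q2 
(> = start, * = accepting)

start=q0; accept=q1; q0-a->q0; q0-b->q1; q1-a->q1; q1-b->q2; q2-a->q2; q2-b->q2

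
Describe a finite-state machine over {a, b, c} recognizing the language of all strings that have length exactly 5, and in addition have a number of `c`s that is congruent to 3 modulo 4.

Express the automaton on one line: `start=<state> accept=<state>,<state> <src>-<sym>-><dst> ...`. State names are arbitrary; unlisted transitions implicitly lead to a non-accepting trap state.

start=s0 accept=s17 s0-a->s1 s0-b->s1 s0-c->s2 s1-a->s3 s1-b->s3 s1-c->s4 s2-a->s4 s2-b->s4 s2-c->s5 s3-a->s6 s3-b->s6 s3-c->s7 s4-a->s7 s4-b->s7 s4-c->s8 s5-a->s8 s5-b->s8 s5-c->s9 s6-a->s10 s6-b->s10 s6-c->s11 s7-a->s11 s7-b->s11 s7-c->s12 s8-a->s12 s8-b->s12 s8-c->s13 s9-a->s13 s9-b->s13 s9-c->s10 s10-a->s14 s10-b->s14 s10-c->s15 s11-a->s15 s11-b->s15 s11-c->s16 s12-a->s16 s12-b->s16 s12-c->s17 s13-a->s17 s13-b->s17 s13-c->s14 s14-a->s18 s14-b->s18 s14-c->s19 s15-a->s19 s15-b->s19 s15-c->s20 s16-a->s20 s16-b->s20 s16-c->s21 s17-a->s21 s17-b->s21 s17-c->s18 s18-a->s18 s18-b->s18 s18-c->s19 s19-a->s19 s19-b->s19 s19-c->s20 s20-a->s20 s20-b->s20 s20-c->s21 s21-a->s21 s21-b->s21 s21-c->s18

Build one automaton per condition and run them in lockstep. The first has 7 states tracking the input length, saturating at 6; the second has 4 states tracking the count of `c`s modulo 4. A product state is a pair (one from each), accepting exactly when both do.
          a    b    c  
>  s0     s1   s1   s2 
   s1     s3   s3   s4 
   s2     s4   s4   s5 
   s3     s6   s6   s7 
   s4     s7   s7   s8 
   s5     s8   s8   s9 
   s6    s10  s10  s11 
   s7    s11  s11  s12 
   s8    s12  s12  s13 
   s9    s13  s13  s10 
   s10   s14  s14  s15 
   s11   s15  s15  s16 
   s12   s16  s16  s17 
   s13   s17  s17  s14 
   s14   s18  s18  s19 
   s15   s19  s19  s20 
   s16   s20  s20  s21 
 * s17   s21  s21  s18 
   s18   s18  s18  s19 
   s19   s19  s19  s20 
   s20   s20  s20  s21 
   s21   s21  s21  s18 
(> = start, * = accepting)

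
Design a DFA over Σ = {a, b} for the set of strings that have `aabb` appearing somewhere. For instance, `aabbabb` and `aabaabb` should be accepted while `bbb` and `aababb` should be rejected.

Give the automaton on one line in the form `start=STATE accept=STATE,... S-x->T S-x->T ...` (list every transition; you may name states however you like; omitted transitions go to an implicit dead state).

Track how much of `aabb` has been matched so far: state S0 is no progress, S4 is the absorbing accept state reached once `aabb` has occurred. Intermediate states record partial matches; on a mismatch, fall back to the longest reusable overlap.
A 5-state machine:
        a   b  
>  S0   S1  S0 
   S1   S2  S0 
   S2   S2  S3 
   S3   S1  S4 
 * S4   S4  S4 
(> = start, * = accepting)

start=S0 accept=S4 S0-a->S1 S0-b->S0 S1-a->S2 S1-b->S0 S2-a->S2 S2-b->S3 S3-a->S1 S3-b->S4 S4-a->S4 S4-b->S4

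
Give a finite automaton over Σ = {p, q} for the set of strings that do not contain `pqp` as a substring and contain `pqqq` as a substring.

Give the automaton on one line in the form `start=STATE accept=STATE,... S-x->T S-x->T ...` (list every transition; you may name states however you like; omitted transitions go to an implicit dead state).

start=s0 accept=s5,s6,s7 s0-p->s1 s0-q->s0 s1-p->s1 s1-q->s2 s2-p->s3 s2-q->s4 s3-p->s3 s3-q->s3 s4-p->s1 s4-q->s5 s5-p->s6 s5-q->s5 s6-p->s6 s6-q->s7 s7-p->s3 s7-q->s5

Run two small machines in parallel and take their product. One (4 states) tracks partial matches of the forbidden pattern `pqp`; the other (5 states) tracks whether and how much of `pqqq` has been seen. Each combined state is a pair, one component from each; accept when both components accept. Equivalent product states are then merged.
An 8-state machine:
        p   q  
>  s0   s1  s0 
   s1   s1  s2 
   s2   s3  s4 
   s3   s3  s3 
   s4   s1  s5 
 * s5   s6  s5 
 * s6   s6  s7 
 * s7   s3  s5 
(> = start, * = accepting)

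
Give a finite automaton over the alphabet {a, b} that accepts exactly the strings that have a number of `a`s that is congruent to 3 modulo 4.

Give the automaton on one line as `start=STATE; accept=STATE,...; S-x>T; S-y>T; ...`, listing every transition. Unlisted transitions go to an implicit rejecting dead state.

Keep the running count of `a`s modulo 4: each `a` advances along the cycle q0 → q1 → q2 → q3 → q0 while other symbols loop. Accept at q3.
A 4-state machine:
        a   b  
>  q0   q1  q0 
   q1   q2  q1 
   q2   q3  q2 
 * q3   q0  q3 
(> = start, * = accepting)

start=q0; accept=q3; q0-a>q1; q0-b>q0; q1-a>q2; q1-b>q1; q2-a>q3; q2-b>q2; q3-a>q0; q3-b>q3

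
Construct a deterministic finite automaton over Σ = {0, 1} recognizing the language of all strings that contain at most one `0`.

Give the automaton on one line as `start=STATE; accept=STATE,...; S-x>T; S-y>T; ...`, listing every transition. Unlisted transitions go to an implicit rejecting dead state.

Count `0`s, saturating at 2: state S0 means no `0` yet, S1 means one `0` seen, S2 means more than one. Each `0` increments (capped at S2); other symbols loop. Accept from {S0, S1}.
With 3 states:
        0   1  
>* S0   S1  S0 
 * S1   S2  S1 
   S2   S2  S2 
(> = start, * = accepting)

start=S0; accept=S0,S1; S0-0>S1; S0-1>S0; S1-0>S2; S1-1>S1; S2-0>S2; S2-1>S2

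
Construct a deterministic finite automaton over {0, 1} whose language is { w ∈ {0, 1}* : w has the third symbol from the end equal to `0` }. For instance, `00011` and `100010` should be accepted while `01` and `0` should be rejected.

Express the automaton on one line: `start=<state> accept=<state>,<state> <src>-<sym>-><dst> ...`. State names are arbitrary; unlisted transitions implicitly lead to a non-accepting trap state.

start=A accept=H,I,J,K A-0->B A-1->C B-0->D B-1->E C-0->F C-1->G D-0->H D-1->I E-0->J E-1->K F-0->L F-1->M G-0->N G-1->O H-0->H H-1->I I-0->J I-1->K J-0->L J-1->M K-0->N K-1->O L-0->H L-1->I M-0->J M-1->K N-0->L N-1->M O-0->N O-1->O

Because acceptance depends on a position counted from the end, the machine has to buffer the most recent 3 symbols. Make each state the string of the last up-to-3 symbols read; on input `x` shift the window left and append `x`. Accept when the buffered window has length 3 and begins with `0`.
A 15-state machine:
       0  1 
>  A   B  C 
   B   D  E 
   C   F  G 
   D   H  I 
   E   J  K 
   F   L  M 
   G   N  O 
 * H   H  I 
 * I   J  K 
 * J   L  M 
 * K   N  O 
   L   H  I 
   M   J  K 
   N   L  M 
   O   N  O 
(> = start, * = accepting)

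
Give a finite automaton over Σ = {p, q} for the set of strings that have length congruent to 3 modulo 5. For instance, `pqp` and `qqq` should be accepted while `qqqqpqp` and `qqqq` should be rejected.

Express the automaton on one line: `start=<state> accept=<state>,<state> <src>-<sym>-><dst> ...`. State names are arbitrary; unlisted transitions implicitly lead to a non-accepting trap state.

Count input length modulo 5: every symbol advances one step around the cycle S0 → S1 → S2 → S3 → S4 → S0. Accept at S3.
With 5 states:
        p   q  
>  S0   S1  S1 
   S1   S2  S2 
   S2   S3  S3 
 * S3   S4  S4 
   S4   S0  S0 
(> = start, * = accepting)

start=S0 accept=S3 S0-p->S1 S0-q->S1 S1-p->S2 S1-q->S2 S2-p->S3 S2-q->S3 S3-p->S4 S3-q->S4 S4-p->S0 S4-q->S0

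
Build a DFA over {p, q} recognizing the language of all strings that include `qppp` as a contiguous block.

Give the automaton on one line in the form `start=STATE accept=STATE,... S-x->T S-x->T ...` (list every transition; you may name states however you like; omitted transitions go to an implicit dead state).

States S0..S3 record the length of the longest prefix of `qppp` that matches the current input suffix. Reaching S4 means `qppp` has been seen, and we stay there forever. Accept from S4.
        p   q  
>  S0   S0  S1 
   S1   S2  S1 
   S2   S3  S1 
   S3   S4  S1 
 * S4   S4  S4 
(> = start, * = accepting)

start=S0 accept=S4 S0-p->S0 S0-q->S1 S1-p->S2 S1-q->S1 S2-p->S3 S2-q->S1 S3-p->S4 S3-q->S1 S4-p->S4 S4-q->S4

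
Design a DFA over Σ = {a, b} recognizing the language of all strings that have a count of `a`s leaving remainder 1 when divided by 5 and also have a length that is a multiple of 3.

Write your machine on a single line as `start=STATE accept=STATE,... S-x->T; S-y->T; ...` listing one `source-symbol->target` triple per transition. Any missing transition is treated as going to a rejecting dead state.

Handle the two conditions separately and then intersect. The first has 5 states tracking the count of `a`s modulo 5; the second has 3 states tracking the input length modulo 3. A product state is a pair (one from each), accepting exactly when both do.
With 15 states:
          a    b  
>  S0     S1   S2 
   S1     S3   S4 
   S2     S4   S5 
   S3     S6   S7 
   S4     S7   S8 
   S5     S8   S0 
   S6     S9  S10 
   S7    S10  S11 
 * S8    S11   S1 
   S9     S5  S12 
   S10   S12  S13 
   S11   S13   S3 
   S12    S0  S14 
   S13   S14   S6 
   S14    S2   S9 
(> = start, * = accepting)

start=S0; accept=S8; S0-a->S1; S0-b->S2; S1-a->S3; S1-b->S4; S2-a->S4; S2-b->S5; S3-a->S6; S3-b->S7; S4-a->S7; S4-b->S8; S5-a->S8; S5-b->S0; S6-a->S9; S6-b->S10; S7-a->S10; S7-b->S11; S8-a->S11; S8-b->S1; S9-a->S5; S9-b->S12; S10-a->S12; S10-b->S13; S11-a->S13; S11-b->S3; S12-a->S0; S12-b->S14; S13-a->S14; S13-b->S6; S14-a->S2; S14-b->S9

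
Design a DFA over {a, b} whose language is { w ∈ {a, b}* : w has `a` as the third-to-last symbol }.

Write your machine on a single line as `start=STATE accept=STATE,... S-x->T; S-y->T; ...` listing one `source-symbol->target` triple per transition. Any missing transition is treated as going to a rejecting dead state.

start=q0; accept=q7,q8,q9,q10; q0-a->q1; q0-b->q2; q1-a->q3; q1-b->q4; q2-a->q5; q2-b->q6; q3-a->q7; q3-b->q8; q4-a->q9; q4-b->q10; q5-a->q11; q5-b->q12; q6-a->q13; q6-b->q14; q7-a->q7; q7-b->q8; q8-a->q9; q8-b->q10; q9-a->q11; q9-b->q12; q10-a->q13; q10-b->q14; q11-a->q7; q11-b->q8; q12-a->q9; q12-b->q10; q13-a->q11; q13-b->q12; q14-a->q13; q14-b->q14

Because acceptance depends on a position counted from the end, the machine has to buffer the most recent 3 symbols. Make each state the string of the last up-to-3 symbols read; on input `x` shift the window left and append `x`. Accept when the buffered window has length 3 and begins with `a`.
A 15-state machine:
          a    b  
>  q0     q1   q2 
   q1     q3   q4 
   q2     q5   q6 
   q3     q7   q8 
   q4     q9  q10 
   q5    q11  q12 
   q6    q13  q14 
 * q7     q7   q8 
 * q8     q9  q10 
 * q9    q11  q12 
 * q10   q13  q14 
   q11    q7   q8 
   q12    q9  q10 
   q13   q11  q12 
   q14   q13  q14 
(> = start, * = accepting)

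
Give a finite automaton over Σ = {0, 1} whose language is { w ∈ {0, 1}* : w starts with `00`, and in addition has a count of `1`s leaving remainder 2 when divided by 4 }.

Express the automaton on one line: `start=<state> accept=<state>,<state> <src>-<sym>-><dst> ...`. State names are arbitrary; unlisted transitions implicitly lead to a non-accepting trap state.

Run two small machines in parallel and take their product. One (4 states) tracks whether the input so far still matches the prefix `00`; the other (4 states) tracks the count of `1`s modulo 4. Each combined state is a pair, one component from each; accept when both components accept. Equivalent product states are then merged.
7 states suffice.
        0   1  
>  S0   S1  S2 
   S1   S3  S2 
   S2   S2  S2 
   S3   S3  S4 
   S4   S4  S5 
 * S5   S5  S6 
   S6   S6  S3 
(> = start, * = accepting)

start=S0 accept=S5 S0-0->S1 S0-1->S2 S1-0->S3 S1-1->S2 S2-0->S2 S2-1->S2 S3-0->S3 S3-1->S4 S4-0->S4 S4-1->S5 S5-0->S5 S5-1->S6 S6-0->S6 S6-1->S3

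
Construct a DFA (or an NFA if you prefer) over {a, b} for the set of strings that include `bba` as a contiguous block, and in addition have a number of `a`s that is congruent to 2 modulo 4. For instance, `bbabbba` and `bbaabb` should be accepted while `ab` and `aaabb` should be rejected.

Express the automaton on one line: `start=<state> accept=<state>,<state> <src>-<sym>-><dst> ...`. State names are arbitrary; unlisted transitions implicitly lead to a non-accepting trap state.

start=S0 accept=S12 S0-a->S1 S0-b->S2 S1-a->S3 S1-b->S4 S2-a->S1 S2-b->S5 S3-a->S6 S3-b->S7 S4-a->S3 S4-b->S8 S5-a->S9 S5-b->S5 S6-a->S0 S6-b->S10 S7-a->S6 S7-b->S11 S8-a->S12 S8-b->S8 S9-a->S12 S9-b->S9 S10-a->S0 S10-b->S13 S11-a->S14 S11-b->S11 S12-a->S14 S12-b->S12 S13-a->S15 S13-b->S13 S14-a->S15 S14-b->S14 S15-a->S9 S15-b->S15

Run two small machines in parallel and take their product. One (4 states) tracks whether and how much of `bba` has been seen; the other (4 states) tracks the count of `a`s modulo 4. Each combined state is a pair, one component from each; accept when both components accept.
          a    b  
>  S0     S1   S2 
   S1     S3   S4 
   S2     S1   S5 
   S3     S6   S7 
   S4     S3   S8 
   S5     S9   S5 
   S6     S0  S10 
   S7     S6  S11 
   S8    S12   S8 
   S9    S12   S9 
   S10    S0  S13 
   S11   S14  S11 
 * S12   S14  S12 
   S13   S15  S13 
   S14   S15  S14 
   S15    S9  S15 
(> = start, * = accepting)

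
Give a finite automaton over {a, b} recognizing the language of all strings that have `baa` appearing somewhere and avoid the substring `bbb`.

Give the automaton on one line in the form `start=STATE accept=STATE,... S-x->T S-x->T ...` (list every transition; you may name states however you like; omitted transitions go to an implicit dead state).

Handle the two conditions separately and then intersect. One (4 states) tracks whether and how much of `baa` has been seen; the other (4 states) tracks partial matches of the forbidden pattern `bbb`. Each combined state is a pair, one component from each; accept when both components accept. Minimizing collapses redundant product states.
An 8-state machine:
        a   b  
>  s0   s0  s1 
   s1   s2  s3 
   s2   s4  s1 
   s3   s2  s5 
 * s4   s4  s6 
   s5   s5  s5 
 * s6   s4  s7 
 * s7   s4  s5 
(> = start, * = accepting)

start=s0 accept=s4,s6,s7 s0-a->s0 s0-b->s1 s1-a->s2 s1-b->s3 s2-a->s4 s2-b->s1 s3-a->s2 s3-b->s5 s4-a->s4 s4-b->s6 s5-a->s5 s5-b->s5 s6-a->s4 s6-b->s7 s7-a->s4 s7-b->s5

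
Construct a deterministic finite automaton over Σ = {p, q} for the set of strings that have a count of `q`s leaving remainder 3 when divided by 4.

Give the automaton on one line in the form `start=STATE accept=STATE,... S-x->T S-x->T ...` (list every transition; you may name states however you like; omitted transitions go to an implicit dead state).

start=A accept=D A-p->A A-q->B B-p->B B-q->C C-p->C C-q->D D-p->D D-q->A

The only thing that matters is how many `q`s have appeared, reduced mod 4. Use one state per residue: A for 0, …, D for 3. Reading `q` moves to the next residue; anything else stays put. D is accepting.
A 4-state machine:
       p  q 
>  A   A  B 
   B   B  C 
   C   C  D 
 * D   D  A 
(> = start, * = accepting)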